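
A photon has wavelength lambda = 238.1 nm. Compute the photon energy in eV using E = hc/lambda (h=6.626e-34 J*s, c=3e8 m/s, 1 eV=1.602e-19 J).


E = hc / lambda
= (6.626e-34)(3e8) / (238.1e-9)
= 1.9878e-25 / 2.3810e-07
= 8.3486e-19 J
Converting to eV: 8.3486e-19 / 1.602e-19
= 5.2114 eV

5.2114


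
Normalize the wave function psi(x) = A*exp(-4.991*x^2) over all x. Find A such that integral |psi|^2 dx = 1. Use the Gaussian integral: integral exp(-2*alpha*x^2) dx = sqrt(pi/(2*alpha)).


integral |psi|^2 dx = A^2 * sqrt(pi/(2*alpha)) = 1
A^2 = sqrt(2*alpha/pi)
= sqrt(2 * 4.991 / pi)
= 1.782518
A = sqrt(1.782518)
= 1.3351

1.3351


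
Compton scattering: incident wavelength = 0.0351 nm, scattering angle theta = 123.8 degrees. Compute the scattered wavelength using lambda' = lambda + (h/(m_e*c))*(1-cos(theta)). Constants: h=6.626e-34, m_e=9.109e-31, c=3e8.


Compton wavelength: h/(m_e*c) = 2.4247e-12 m
d_lambda = 2.4247e-12 * (1 - cos(123.8 deg))
= 2.4247e-12 * 1.556296
= 3.7736e-12 m = 0.003774 nm
lambda' = 0.0351 + 0.003774
= 0.038874 nm

0.038874


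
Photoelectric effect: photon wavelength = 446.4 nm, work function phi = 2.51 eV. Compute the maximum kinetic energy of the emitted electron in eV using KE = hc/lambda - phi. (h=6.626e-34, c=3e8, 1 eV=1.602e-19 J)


E_photon = hc / lambda
= (6.626e-34)(3e8) / (446.4e-9)
= 4.4530e-19 J
= 2.7796 eV
KE = E_photon - phi
= 2.7796 - 2.51
= 0.2696 eV

0.2696


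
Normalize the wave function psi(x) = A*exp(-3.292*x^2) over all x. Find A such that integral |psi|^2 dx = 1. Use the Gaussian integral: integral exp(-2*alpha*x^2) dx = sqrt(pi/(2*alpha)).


integral |psi|^2 dx = A^2 * sqrt(pi/(2*alpha)) = 1
A^2 = sqrt(2*alpha/pi)
= sqrt(2 * 3.292 / pi)
= 1.447671
A = sqrt(1.447671)
= 1.2032

1.2032


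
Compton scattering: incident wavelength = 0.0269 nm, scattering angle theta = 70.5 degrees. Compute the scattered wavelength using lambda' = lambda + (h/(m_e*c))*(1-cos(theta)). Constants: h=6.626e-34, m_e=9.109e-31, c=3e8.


Compton wavelength: h/(m_e*c) = 2.4247e-12 m
d_lambda = 2.4247e-12 * (1 - cos(70.5 deg))
= 2.4247e-12 * 0.666193
= 1.6153e-12 m = 0.001615 nm
lambda' = 0.0269 + 0.001615
= 0.028515 nm

0.028515


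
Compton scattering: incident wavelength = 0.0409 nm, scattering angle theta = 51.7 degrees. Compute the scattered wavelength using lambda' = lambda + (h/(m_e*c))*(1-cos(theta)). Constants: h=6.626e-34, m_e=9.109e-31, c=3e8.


Compton wavelength: h/(m_e*c) = 2.4247e-12 m
d_lambda = 2.4247e-12 * (1 - cos(51.7 deg))
= 2.4247e-12 * 0.380221
= 9.2192e-13 m = 0.000922 nm
lambda' = 0.0409 + 0.000922
= 0.041822 nm

0.041822


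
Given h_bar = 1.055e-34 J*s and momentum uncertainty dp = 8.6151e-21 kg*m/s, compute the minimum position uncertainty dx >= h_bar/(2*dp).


dx = h_bar / (2 * dp)
= 1.055e-34 / (2 * 8.6151e-21)
= 1.055e-34 / 1.7230e-20
= 6.1230e-15 m

6.1230e-15


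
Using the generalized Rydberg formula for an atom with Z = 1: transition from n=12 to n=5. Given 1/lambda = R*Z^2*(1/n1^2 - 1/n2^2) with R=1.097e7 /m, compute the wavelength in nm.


1/lambda = R * Z^2 * (1/n1^2 - 1/n2^2)
= 1.097e7 * 1^2 * (1/5^2 - 1/12^2)
= 1.097e7 * 1 * (0.04 - 0.006944)
= 3.6262e+05 /m
lambda = 1 / 3.6262e+05
= 2757.712 nm

2757.712


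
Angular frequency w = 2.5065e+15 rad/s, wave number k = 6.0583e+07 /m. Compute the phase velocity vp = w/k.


vp = w / k
= 2.5065e+15 / 6.0583e+07
= 4.1373e+07 m/s

4.1373e+07


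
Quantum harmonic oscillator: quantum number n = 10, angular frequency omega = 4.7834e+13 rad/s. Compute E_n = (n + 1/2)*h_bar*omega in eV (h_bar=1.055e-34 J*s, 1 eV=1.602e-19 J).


E = (n + 1/2) * h_bar * omega
= (10 + 0.5) * 1.055e-34 * 4.7834e+13
= 10.5 * 5.0465e-21
= 5.2988e-20 J
= 0.3308 eV

0.3308


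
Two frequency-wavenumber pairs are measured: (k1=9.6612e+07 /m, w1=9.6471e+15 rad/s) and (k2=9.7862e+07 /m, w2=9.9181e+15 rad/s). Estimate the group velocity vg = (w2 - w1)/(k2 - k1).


vg = (w2 - w1) / (k2 - k1)
= (9.9181e+15 - 9.6471e+15) / (9.7862e+07 - 9.6612e+07)
= 2.7100e+14 / 1.2500e+06
= 2.1680e+08 m/s

2.1680e+08


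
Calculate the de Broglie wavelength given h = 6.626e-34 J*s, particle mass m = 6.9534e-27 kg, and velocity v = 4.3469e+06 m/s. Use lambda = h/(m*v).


lambda = h / (m * v)
= 6.626e-34 / (6.9534e-27 * 4.3469e+06)
= 6.626e-34 / 3.0226e-20
= 2.1922e-14 m

2.1922e-14


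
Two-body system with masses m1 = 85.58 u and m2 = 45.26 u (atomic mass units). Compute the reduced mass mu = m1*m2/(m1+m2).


mu = m1 * m2 / (m1 + m2)
= 85.58 * 45.26 / (85.58 + 45.26)
= 3873.3508 / 130.84
= 29.6037 u

29.6037


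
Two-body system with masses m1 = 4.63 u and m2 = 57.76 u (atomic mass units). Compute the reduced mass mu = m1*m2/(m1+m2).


mu = m1 * m2 / (m1 + m2)
= 4.63 * 57.76 / (4.63 + 57.76)
= 267.4288 / 62.39
= 4.2864 u

4.2864


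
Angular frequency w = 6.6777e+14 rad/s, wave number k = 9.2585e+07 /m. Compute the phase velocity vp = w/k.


vp = w / k
= 6.6777e+14 / 9.2585e+07
= 7.2125e+06 m/s

7.2125e+06


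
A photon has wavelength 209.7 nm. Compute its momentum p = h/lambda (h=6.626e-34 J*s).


p = h / lambda
= 6.626e-34 / (209.7e-9)
= 6.626e-34 / 2.0970e-07
= 3.1598e-27 kg*m/s

3.1598e-27


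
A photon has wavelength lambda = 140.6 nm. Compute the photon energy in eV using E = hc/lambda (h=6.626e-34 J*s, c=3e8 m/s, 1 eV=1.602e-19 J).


E = hc / lambda
= (6.626e-34)(3e8) / (140.6e-9)
= 1.9878e-25 / 1.4060e-07
= 1.4138e-18 J
Converting to eV: 1.4138e-18 / 1.602e-19
= 8.8252 eV

8.8252


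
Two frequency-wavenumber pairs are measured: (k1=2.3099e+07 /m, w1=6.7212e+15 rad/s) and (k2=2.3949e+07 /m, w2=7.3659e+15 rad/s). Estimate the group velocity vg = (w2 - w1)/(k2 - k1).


vg = (w2 - w1) / (k2 - k1)
= (7.3659e+15 - 6.7212e+15) / (2.3949e+07 - 2.3099e+07)
= 6.4470e+14 / 8.5000e+05
= 7.5847e+08 m/s

7.5847e+08


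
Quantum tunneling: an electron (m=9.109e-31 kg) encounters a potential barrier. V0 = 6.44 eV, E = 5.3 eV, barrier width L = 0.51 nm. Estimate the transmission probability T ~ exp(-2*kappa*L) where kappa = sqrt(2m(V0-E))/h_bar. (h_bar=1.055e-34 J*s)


V0 - E = 1.14 eV = 1.8263e-19 J
kappa = sqrt(2 * m * (V0-E)) / h_bar
= sqrt(2 * 9.109e-31 * 1.8263e-19) / 1.055e-34
= 5.4674e+09 /m
2*kappa*L = 2 * 5.4674e+09 * 0.51e-9
= 5.5768
T = exp(-5.5768) = 3.784819e-03

3.784819e-03


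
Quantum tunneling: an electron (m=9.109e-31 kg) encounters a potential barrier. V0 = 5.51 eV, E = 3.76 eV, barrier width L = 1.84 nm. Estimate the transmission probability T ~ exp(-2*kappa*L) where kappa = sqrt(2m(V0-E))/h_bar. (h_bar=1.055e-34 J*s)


V0 - E = 1.75 eV = 2.8035e-19 J
kappa = sqrt(2 * m * (V0-E)) / h_bar
= sqrt(2 * 9.109e-31 * 2.8035e-19) / 1.055e-34
= 6.7740e+09 /m
2*kappa*L = 2 * 6.7740e+09 * 1.84e-9
= 24.9285
T = exp(-24.9285) = 1.491743e-11

1.491743e-11


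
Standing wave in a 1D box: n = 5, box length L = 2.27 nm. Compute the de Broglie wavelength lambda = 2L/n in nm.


lambda = 2L / n
= 2 * 2.27 / 5
= 4.54 / 5
= 0.908 nm

0.908


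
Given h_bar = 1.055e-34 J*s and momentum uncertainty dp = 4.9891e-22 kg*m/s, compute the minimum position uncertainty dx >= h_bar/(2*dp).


dx = h_bar / (2 * dp)
= 1.055e-34 / (2 * 4.9891e-22)
= 1.055e-34 / 9.9782e-22
= 1.0573e-13 m

1.0573e-13


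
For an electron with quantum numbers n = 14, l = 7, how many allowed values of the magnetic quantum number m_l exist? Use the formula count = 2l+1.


m_l ranges from -l to +l in integer steps
So m_l goes from -7 to +7
Count = 2l + 1 = 2*7 + 1
= 15

15


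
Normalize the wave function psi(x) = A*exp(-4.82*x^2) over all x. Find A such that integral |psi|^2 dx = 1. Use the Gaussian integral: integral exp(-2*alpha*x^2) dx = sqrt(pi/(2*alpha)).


integral |psi|^2 dx = A^2 * sqrt(pi/(2*alpha)) = 1
A^2 = sqrt(2*alpha/pi)
= sqrt(2 * 4.82 / pi)
= 1.751716
A = sqrt(1.751716)
= 1.3235

1.3235


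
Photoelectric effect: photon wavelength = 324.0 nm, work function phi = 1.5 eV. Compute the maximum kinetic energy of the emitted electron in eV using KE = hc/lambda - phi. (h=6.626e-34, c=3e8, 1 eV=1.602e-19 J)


E_photon = hc / lambda
= (6.626e-34)(3e8) / (324.0e-9)
= 6.1352e-19 J
= 3.8297 eV
KE = E_photon - phi
= 3.8297 - 1.5
= 2.3297 eV

2.3297


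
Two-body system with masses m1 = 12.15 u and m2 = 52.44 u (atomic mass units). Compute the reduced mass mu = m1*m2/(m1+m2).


mu = m1 * m2 / (m1 + m2)
= 12.15 * 52.44 / (12.15 + 52.44)
= 637.146 / 64.59
= 9.8645 u

9.8645


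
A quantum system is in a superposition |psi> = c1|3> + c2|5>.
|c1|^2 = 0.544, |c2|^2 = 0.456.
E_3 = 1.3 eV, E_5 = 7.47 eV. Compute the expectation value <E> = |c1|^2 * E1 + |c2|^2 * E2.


<E> = |c1|^2 * E1 + |c2|^2 * E2
= 0.544 * 1.3 + 0.456 * 7.47
= 0.7072 + 3.4063
= 4.1135 eV

4.1135


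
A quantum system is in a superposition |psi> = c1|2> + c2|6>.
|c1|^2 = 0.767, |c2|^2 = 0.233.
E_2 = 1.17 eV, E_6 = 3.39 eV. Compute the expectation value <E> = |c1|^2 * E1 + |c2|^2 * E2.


<E> = |c1|^2 * E1 + |c2|^2 * E2
= 0.767 * 1.17 + 0.233 * 3.39
= 0.8974 + 0.7899
= 1.6873 eV

1.6873


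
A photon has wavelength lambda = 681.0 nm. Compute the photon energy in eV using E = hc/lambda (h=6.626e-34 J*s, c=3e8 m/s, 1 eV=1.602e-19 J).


E = hc / lambda
= (6.626e-34)(3e8) / (681.0e-9)
= 1.9878e-25 / 6.8100e-07
= 2.9189e-19 J
Converting to eV: 2.9189e-19 / 1.602e-19
= 1.8221 eV

1.8221


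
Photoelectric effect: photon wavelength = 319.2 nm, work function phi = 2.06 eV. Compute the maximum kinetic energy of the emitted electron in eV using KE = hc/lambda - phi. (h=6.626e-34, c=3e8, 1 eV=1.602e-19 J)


E_photon = hc / lambda
= (6.626e-34)(3e8) / (319.2e-9)
= 6.2274e-19 J
= 3.8873 eV
KE = E_photon - phi
= 3.8873 - 2.06
= 1.8273 eV

1.8273


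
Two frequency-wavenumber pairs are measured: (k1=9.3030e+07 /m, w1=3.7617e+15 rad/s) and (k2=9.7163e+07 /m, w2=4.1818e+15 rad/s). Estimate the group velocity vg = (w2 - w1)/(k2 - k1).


vg = (w2 - w1) / (k2 - k1)
= (4.1818e+15 - 3.7617e+15) / (9.7163e+07 - 9.3030e+07)
= 4.2010e+14 / 4.1330e+06
= 1.0165e+08 m/s

1.0165e+08


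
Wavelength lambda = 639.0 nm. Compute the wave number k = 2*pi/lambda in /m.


k = 2 * pi / lambda
= 6.2832 / (639.0e-9)
= 6.2832 / 6.3900e-07
= 9.8328e+06 /m

9.8328e+06


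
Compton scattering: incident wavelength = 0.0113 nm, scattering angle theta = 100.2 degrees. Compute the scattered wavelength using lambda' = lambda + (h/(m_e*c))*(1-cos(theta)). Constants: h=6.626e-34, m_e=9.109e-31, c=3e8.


Compton wavelength: h/(m_e*c) = 2.4247e-12 m
d_lambda = 2.4247e-12 * (1 - cos(100.2 deg))
= 2.4247e-12 * 1.177085
= 2.8541e-12 m = 0.002854 nm
lambda' = 0.0113 + 0.002854
= 0.014154 nm

0.014154


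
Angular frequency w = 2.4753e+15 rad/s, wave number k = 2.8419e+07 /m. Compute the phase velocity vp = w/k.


vp = w / k
= 2.4753e+15 / 2.8419e+07
= 8.7100e+07 m/s

8.7100e+07


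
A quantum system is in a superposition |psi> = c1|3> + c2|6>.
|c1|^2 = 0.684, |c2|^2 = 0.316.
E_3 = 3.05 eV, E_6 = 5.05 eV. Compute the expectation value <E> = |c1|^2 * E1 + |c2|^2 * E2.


<E> = |c1|^2 * E1 + |c2|^2 * E2
= 0.684 * 3.05 + 0.316 * 5.05
= 2.0862 + 1.5958
= 3.682 eV

3.682


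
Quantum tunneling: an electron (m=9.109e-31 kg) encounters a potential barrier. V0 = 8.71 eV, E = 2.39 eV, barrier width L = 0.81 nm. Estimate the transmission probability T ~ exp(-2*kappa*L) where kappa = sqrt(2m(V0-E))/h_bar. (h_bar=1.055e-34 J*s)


V0 - E = 6.32 eV = 1.0125e-18 J
kappa = sqrt(2 * m * (V0-E)) / h_bar
= sqrt(2 * 9.109e-31 * 1.0125e-18) / 1.055e-34
= 1.2873e+10 /m
2*kappa*L = 2 * 1.2873e+10 * 0.81e-9
= 20.8546
T = exp(-20.8546) = 8.768896e-10

8.768896e-10


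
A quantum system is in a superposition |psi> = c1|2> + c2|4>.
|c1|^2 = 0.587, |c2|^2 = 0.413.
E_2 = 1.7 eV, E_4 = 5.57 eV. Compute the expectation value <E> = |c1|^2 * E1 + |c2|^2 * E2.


<E> = |c1|^2 * E1 + |c2|^2 * E2
= 0.587 * 1.7 + 0.413 * 5.57
= 0.9979 + 2.3004
= 3.2983 eV

3.2983


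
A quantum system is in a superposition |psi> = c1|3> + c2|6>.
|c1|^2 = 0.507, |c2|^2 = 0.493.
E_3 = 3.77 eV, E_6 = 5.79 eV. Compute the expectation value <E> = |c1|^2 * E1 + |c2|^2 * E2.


<E> = |c1|^2 * E1 + |c2|^2 * E2
= 0.507 * 3.77 + 0.493 * 5.79
= 1.9114 + 2.8545
= 4.7659 eV

4.7659


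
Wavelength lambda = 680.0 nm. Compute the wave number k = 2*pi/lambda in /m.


k = 2 * pi / lambda
= 6.2832 / (680.0e-9)
= 6.2832 / 6.8000e-07
= 9.2400e+06 /m

9.2400e+06


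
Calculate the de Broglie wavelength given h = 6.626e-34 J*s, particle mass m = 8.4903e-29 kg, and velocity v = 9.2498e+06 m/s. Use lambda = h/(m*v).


lambda = h / (m * v)
= 6.626e-34 / (8.4903e-29 * 9.2498e+06)
= 6.626e-34 / 7.8534e-22
= 8.4372e-13 m

8.4372e-13


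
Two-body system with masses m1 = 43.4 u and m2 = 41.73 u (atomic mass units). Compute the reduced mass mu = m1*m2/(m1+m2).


mu = m1 * m2 / (m1 + m2)
= 43.4 * 41.73 / (43.4 + 41.73)
= 1811.082 / 85.13
= 21.2743 u

21.2743


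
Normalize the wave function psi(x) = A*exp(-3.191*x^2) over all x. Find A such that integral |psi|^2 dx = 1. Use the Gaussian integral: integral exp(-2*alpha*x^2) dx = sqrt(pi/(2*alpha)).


integral |psi|^2 dx = A^2 * sqrt(pi/(2*alpha)) = 1
A^2 = sqrt(2*alpha/pi)
= sqrt(2 * 3.191 / pi)
= 1.425291
A = sqrt(1.425291)
= 1.1939

1.1939


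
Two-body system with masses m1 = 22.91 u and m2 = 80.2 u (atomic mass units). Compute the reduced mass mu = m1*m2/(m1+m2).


mu = m1 * m2 / (m1 + m2)
= 22.91 * 80.2 / (22.91 + 80.2)
= 1837.382 / 103.11
= 17.8196 u

17.8196


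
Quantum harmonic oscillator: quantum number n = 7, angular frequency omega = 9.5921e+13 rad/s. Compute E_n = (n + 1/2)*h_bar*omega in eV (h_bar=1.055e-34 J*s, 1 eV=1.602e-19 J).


E = (n + 1/2) * h_bar * omega
= (7 + 0.5) * 1.055e-34 * 9.5921e+13
= 7.5 * 1.0120e-20
= 7.5897e-20 J
= 0.4738 eV

0.4738


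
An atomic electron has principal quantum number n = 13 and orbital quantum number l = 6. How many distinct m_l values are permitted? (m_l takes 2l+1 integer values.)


m_l ranges from -l to +l in integer steps
So m_l goes from -6 to +6
Count = 2l + 1 = 2*6 + 1
= 13

13


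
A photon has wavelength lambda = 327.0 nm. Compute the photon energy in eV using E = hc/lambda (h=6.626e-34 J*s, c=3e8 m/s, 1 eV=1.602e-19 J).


E = hc / lambda
= (6.626e-34)(3e8) / (327.0e-9)
= 1.9878e-25 / 3.2700e-07
= 6.0789e-19 J
Converting to eV: 6.0789e-19 / 1.602e-19
= 3.7946 eV

3.7946


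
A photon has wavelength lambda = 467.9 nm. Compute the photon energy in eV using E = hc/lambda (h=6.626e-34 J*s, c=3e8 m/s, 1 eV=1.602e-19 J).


E = hc / lambda
= (6.626e-34)(3e8) / (467.9e-9)
= 1.9878e-25 / 4.6790e-07
= 4.2483e-19 J
Converting to eV: 4.2483e-19 / 1.602e-19
= 2.6519 eV

2.6519


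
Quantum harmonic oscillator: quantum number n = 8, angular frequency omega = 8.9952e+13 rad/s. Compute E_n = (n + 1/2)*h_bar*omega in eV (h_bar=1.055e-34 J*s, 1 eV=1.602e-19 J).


E = (n + 1/2) * h_bar * omega
= (8 + 0.5) * 1.055e-34 * 8.9952e+13
= 8.5 * 9.4899e-21
= 8.0664e-20 J
= 0.5035 eV

0.5035


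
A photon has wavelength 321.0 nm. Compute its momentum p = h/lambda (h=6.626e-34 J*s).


p = h / lambda
= 6.626e-34 / (321.0e-9)
= 6.626e-34 / 3.2100e-07
= 2.0642e-27 kg*m/s

2.0642e-27


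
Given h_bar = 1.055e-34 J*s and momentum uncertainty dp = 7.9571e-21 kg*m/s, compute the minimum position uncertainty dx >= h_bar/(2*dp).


dx = h_bar / (2 * dp)
= 1.055e-34 / (2 * 7.9571e-21)
= 1.055e-34 / 1.5914e-20
= 6.6293e-15 m

6.6293e-15


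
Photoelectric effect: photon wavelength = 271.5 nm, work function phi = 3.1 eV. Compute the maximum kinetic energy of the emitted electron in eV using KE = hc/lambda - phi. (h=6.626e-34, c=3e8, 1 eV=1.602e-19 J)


E_photon = hc / lambda
= (6.626e-34)(3e8) / (271.5e-9)
= 7.3215e-19 J
= 4.5703 eV
KE = E_photon - phi
= 4.5703 - 3.1
= 1.4703 eV

1.4703


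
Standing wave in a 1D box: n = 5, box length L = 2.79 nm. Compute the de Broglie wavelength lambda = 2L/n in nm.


lambda = 2L / n
= 2 * 2.79 / 5
= 5.58 / 5
= 1.116 nm

1.116


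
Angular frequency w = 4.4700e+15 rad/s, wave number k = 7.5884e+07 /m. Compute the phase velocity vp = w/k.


vp = w / k
= 4.4700e+15 / 7.5884e+07
= 5.8906e+07 m/s

5.8906e+07


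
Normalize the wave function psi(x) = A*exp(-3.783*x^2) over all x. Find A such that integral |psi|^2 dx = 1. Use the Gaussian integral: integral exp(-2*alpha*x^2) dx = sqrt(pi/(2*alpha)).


integral |psi|^2 dx = A^2 * sqrt(pi/(2*alpha)) = 1
A^2 = sqrt(2*alpha/pi)
= sqrt(2 * 3.783 / pi)
= 1.55188
A = sqrt(1.55188)
= 1.2457

1.2457


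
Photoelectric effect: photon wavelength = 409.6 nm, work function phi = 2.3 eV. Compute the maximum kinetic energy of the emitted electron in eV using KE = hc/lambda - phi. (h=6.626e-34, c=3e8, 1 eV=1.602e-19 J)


E_photon = hc / lambda
= (6.626e-34)(3e8) / (409.6e-9)
= 4.8530e-19 J
= 3.0294 eV
KE = E_photon - phi
= 3.0294 - 2.3
= 0.7294 eV

0.7294


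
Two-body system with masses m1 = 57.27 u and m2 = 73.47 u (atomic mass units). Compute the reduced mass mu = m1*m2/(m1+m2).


mu = m1 * m2 / (m1 + m2)
= 57.27 * 73.47 / (57.27 + 73.47)
= 4207.6269 / 130.74
= 32.1832 u

32.1832


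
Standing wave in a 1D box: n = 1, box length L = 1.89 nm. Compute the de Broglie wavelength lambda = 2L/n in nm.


lambda = 2L / n
= 2 * 1.89 / 1
= 3.78 / 1
= 3.78 nm

3.78


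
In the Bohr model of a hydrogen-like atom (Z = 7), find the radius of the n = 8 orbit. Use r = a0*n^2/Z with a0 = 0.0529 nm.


r = a0 * n^2 / Z
= 0.0529 * 8^2 / 7
= 0.0529 * 64 / 7
= 0.4837 nm

0.4837


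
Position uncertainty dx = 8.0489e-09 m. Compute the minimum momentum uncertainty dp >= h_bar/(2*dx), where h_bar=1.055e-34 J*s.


dp = h_bar / (2 * dx)
= 1.055e-34 / (2 * 8.0489e-09)
= 1.055e-34 / 1.6098e-08
= 6.5537e-27 kg*m/s

6.5537e-27


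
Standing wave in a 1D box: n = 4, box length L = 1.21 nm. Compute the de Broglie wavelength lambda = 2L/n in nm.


lambda = 2L / n
= 2 * 1.21 / 4
= 2.42 / 4
= 0.605 nm

0.605


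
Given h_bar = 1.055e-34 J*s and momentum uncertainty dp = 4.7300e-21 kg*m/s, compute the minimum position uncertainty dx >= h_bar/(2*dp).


dx = h_bar / (2 * dp)
= 1.055e-34 / (2 * 4.7300e-21)
= 1.055e-34 / 9.4600e-21
= 1.1152e-14 m

1.1152e-14


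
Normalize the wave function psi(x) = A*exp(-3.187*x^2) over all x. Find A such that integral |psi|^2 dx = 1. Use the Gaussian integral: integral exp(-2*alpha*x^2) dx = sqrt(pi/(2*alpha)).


integral |psi|^2 dx = A^2 * sqrt(pi/(2*alpha)) = 1
A^2 = sqrt(2*alpha/pi)
= sqrt(2 * 3.187 / pi)
= 1.424397
A = sqrt(1.424397)
= 1.1935

1.1935


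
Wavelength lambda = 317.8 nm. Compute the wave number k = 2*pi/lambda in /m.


k = 2 * pi / lambda
= 6.2832 / (317.8e-9)
= 6.2832 / 3.1780e-07
= 1.9771e+07 /m

1.9771e+07


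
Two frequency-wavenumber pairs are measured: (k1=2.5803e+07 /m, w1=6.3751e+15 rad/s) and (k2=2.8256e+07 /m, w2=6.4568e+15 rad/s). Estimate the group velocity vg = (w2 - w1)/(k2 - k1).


vg = (w2 - w1) / (k2 - k1)
= (6.4568e+15 - 6.3751e+15) / (2.8256e+07 - 2.5803e+07)
= 8.1700e+13 / 2.4530e+06
= 3.3306e+07 m/s

3.3306e+07


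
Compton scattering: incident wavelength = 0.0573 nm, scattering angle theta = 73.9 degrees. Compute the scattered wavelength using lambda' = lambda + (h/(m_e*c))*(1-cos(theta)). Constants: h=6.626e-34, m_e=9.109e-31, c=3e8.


Compton wavelength: h/(m_e*c) = 2.4247e-12 m
d_lambda = 2.4247e-12 * (1 - cos(73.9 deg))
= 2.4247e-12 * 0.722685
= 1.7523e-12 m = 0.001752 nm
lambda' = 0.0573 + 0.001752
= 0.059052 nm

0.059052


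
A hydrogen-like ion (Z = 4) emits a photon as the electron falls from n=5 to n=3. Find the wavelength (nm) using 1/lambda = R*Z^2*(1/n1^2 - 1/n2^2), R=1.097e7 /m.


1/lambda = R * Z^2 * (1/n1^2 - 1/n2^2)
= 1.097e7 * 4^2 * (1/3^2 - 1/5^2)
= 1.097e7 * 16 * (0.111111 - 0.04)
= 1.2481e+07 /m
lambda = 1 / 1.2481e+07
= 80.1191 nm

80.1191


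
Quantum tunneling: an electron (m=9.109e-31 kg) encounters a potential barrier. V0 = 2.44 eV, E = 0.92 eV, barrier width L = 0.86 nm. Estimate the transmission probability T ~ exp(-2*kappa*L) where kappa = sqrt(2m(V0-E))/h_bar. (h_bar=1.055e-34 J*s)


V0 - E = 1.52 eV = 2.4350e-19 J
kappa = sqrt(2 * m * (V0-E)) / h_bar
= sqrt(2 * 9.109e-31 * 2.4350e-19) / 1.055e-34
= 6.3132e+09 /m
2*kappa*L = 2 * 6.3132e+09 * 0.86e-9
= 10.8587
T = exp(-10.8587) = 1.923577e-05

1.923577e-05


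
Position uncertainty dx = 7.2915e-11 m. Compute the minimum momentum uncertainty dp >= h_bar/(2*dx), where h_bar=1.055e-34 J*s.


dp = h_bar / (2 * dx)
= 1.055e-34 / (2 * 7.2915e-11)
= 1.055e-34 / 1.4583e-10
= 7.2345e-25 kg*m/s

7.2345e-25


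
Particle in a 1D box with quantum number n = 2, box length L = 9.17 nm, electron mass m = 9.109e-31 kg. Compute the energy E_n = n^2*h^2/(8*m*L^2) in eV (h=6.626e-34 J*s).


E = n^2 * h^2 / (8 * m * L^2)
= 2^2 * (6.626e-34)^2 / (8 * 9.109e-31 * (9.17e-9)^2)
= 4 * 4.3904e-67 / (8 * 9.109e-31 * 8.4089e-17)
= 2.8659e-21 J
= 0.0179 eV

0.0179


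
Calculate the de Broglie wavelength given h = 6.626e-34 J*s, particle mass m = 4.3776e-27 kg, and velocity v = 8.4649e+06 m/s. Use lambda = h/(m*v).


lambda = h / (m * v)
= 6.626e-34 / (4.3776e-27 * 8.4649e+06)
= 6.626e-34 / 3.7056e-20
= 1.7881e-14 m

1.7881e-14


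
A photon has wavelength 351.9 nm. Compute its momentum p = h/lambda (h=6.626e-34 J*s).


p = h / lambda
= 6.626e-34 / (351.9e-9)
= 6.626e-34 / 3.5190e-07
= 1.8829e-27 kg*m/s

1.8829e-27


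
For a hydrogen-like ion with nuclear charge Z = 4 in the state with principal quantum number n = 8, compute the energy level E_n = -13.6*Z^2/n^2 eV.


E_n = -13.6 * Z^2 / n^2
= -13.6 * 4^2 / 8^2
= -13.6 * 16 / 64
= -3.4 eV

-3.4


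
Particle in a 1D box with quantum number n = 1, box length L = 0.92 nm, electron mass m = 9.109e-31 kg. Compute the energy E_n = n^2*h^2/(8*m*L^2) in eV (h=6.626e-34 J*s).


E = n^2 * h^2 / (8 * m * L^2)
= 1^2 * (6.626e-34)^2 / (8 * 9.109e-31 * (0.92e-9)^2)
= 1 * 4.3904e-67 / (8 * 9.109e-31 * 8.4640e-19)
= 7.1181e-20 J
= 0.4443 eV

0.4443


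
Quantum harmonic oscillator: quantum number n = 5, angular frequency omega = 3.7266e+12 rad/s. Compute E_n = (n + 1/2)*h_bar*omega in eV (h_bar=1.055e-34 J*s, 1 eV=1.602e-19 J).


E = (n + 1/2) * h_bar * omega
= (5 + 0.5) * 1.055e-34 * 3.7266e+12
= 5.5 * 3.9316e-22
= 2.1624e-21 J
= 0.0135 eV

0.0135


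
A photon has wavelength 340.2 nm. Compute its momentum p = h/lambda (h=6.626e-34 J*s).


p = h / lambda
= 6.626e-34 / (340.2e-9)
= 6.626e-34 / 3.4020e-07
= 1.9477e-27 kg*m/s

1.9477e-27


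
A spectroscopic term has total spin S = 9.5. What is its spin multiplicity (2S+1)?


Spin multiplicity = 2S + 1
= 2 * 9.5 + 1
= 19.0 + 1
= 20

20


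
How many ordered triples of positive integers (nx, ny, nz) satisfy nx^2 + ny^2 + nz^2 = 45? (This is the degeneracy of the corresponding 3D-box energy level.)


Enumerate all (nx, ny, nz) with nx^2 + ny^2 + nz^2 = 45:
(2,4,5)
(2,5,4)
(4,2,5)
(4,5,2)
(5,2,4)
(5,4,2)
Total degeneracy = 6

6


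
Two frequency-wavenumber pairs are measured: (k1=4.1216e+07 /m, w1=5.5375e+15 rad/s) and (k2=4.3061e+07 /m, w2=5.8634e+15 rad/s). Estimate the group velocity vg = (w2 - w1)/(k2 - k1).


vg = (w2 - w1) / (k2 - k1)
= (5.8634e+15 - 5.5375e+15) / (4.3061e+07 - 4.1216e+07)
= 3.2590e+14 / 1.8450e+06
= 1.7664e+08 m/s

1.7664e+08


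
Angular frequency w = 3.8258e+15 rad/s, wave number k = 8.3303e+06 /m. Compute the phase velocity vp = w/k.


vp = w / k
= 3.8258e+15 / 8.3303e+06
= 4.5926e+08 m/s

4.5926e+08


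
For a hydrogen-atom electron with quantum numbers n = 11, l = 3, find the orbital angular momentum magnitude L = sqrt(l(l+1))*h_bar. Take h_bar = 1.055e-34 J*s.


L = sqrt(l*(l+1)) * h_bar
= sqrt(3 * 4) * 1.055e-34
= sqrt(12) * 1.055e-34
= 3.4641 * 1.055e-34
= 3.6546e-34 J*s

3.6546e-34


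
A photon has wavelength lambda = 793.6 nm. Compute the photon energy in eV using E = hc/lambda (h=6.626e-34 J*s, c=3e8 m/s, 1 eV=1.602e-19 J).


E = hc / lambda
= (6.626e-34)(3e8) / (793.6e-9)
= 1.9878e-25 / 7.9360e-07
= 2.5048e-19 J
Converting to eV: 2.5048e-19 / 1.602e-19
= 1.5635 eV

1.5635


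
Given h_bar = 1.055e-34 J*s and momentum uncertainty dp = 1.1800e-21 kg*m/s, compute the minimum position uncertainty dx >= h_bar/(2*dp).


dx = h_bar / (2 * dp)
= 1.055e-34 / (2 * 1.1800e-21)
= 1.055e-34 / 2.3600e-21
= 4.4703e-14 m

4.4703e-14


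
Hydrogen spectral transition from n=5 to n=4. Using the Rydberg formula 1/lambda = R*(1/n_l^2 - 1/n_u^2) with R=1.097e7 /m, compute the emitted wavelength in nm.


1/lambda = R * (1/n_l^2 - 1/n_u^2)
= 1.097e7 * (1/4^2 - 1/5^2)
= 1.097e7 * (0.0625 - 0.04)
= 1.097e7 * 0.0225
= 2.4682e+05 /m
lambda = 1 / 2.4682e+05 = 4051.4535 nm

4051.4535


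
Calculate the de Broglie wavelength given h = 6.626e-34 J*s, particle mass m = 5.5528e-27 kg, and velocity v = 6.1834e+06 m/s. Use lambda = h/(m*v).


lambda = h / (m * v)
= 6.626e-34 / (5.5528e-27 * 6.1834e+06)
= 6.626e-34 / 3.4335e-20
= 1.9298e-14 m

1.9298e-14


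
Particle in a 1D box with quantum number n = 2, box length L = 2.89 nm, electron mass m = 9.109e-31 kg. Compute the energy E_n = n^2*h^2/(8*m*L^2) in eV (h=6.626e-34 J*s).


E = n^2 * h^2 / (8 * m * L^2)
= 2^2 * (6.626e-34)^2 / (8 * 9.109e-31 * (2.89e-9)^2)
= 4 * 4.3904e-67 / (8 * 9.109e-31 * 8.3521e-18)
= 2.8854e-20 J
= 0.1801 eV

0.1801


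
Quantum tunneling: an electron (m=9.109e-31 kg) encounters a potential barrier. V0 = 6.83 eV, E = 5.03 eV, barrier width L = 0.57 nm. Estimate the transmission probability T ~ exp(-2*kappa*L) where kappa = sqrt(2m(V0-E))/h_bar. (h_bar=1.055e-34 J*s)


V0 - E = 1.8 eV = 2.8836e-19 J
kappa = sqrt(2 * m * (V0-E)) / h_bar
= sqrt(2 * 9.109e-31 * 2.8836e-19) / 1.055e-34
= 6.8701e+09 /m
2*kappa*L = 2 * 6.8701e+09 * 0.57e-9
= 7.832
T = exp(-7.832) = 3.968484e-04

3.968484e-04


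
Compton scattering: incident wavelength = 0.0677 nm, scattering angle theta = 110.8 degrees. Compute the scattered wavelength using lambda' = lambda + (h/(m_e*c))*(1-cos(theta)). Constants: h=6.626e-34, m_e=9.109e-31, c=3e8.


Compton wavelength: h/(m_e*c) = 2.4247e-12 m
d_lambda = 2.4247e-12 * (1 - cos(110.8 deg))
= 2.4247e-12 * 1.355107
= 3.2857e-12 m = 0.003286 nm
lambda' = 0.0677 + 0.003286
= 0.070986 nm

0.070986


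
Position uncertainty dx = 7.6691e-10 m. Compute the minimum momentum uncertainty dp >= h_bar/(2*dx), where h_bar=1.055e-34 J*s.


dp = h_bar / (2 * dx)
= 1.055e-34 / (2 * 7.6691e-10)
= 1.055e-34 / 1.5338e-09
= 6.8783e-26 kg*m/s

6.8783e-26


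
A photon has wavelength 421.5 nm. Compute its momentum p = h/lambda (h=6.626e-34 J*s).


p = h / lambda
= 6.626e-34 / (421.5e-9)
= 6.626e-34 / 4.2150e-07
= 1.5720e-27 kg*m/s

1.5720e-27


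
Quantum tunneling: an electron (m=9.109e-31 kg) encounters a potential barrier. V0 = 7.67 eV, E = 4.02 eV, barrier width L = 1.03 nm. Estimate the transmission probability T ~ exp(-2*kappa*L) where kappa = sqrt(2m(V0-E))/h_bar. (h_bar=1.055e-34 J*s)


V0 - E = 3.65 eV = 5.8473e-19 J
kappa = sqrt(2 * m * (V0-E)) / h_bar
= sqrt(2 * 9.109e-31 * 5.8473e-19) / 1.055e-34
= 9.7831e+09 /m
2*kappa*L = 2 * 9.7831e+09 * 1.03e-9
= 20.1531
T = exp(-20.1531) = 1.768483e-09

1.768483e-09


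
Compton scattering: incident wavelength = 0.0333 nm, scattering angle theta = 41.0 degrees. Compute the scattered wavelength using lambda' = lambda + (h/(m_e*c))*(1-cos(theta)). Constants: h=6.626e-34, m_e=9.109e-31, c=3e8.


Compton wavelength: h/(m_e*c) = 2.4247e-12 m
d_lambda = 2.4247e-12 * (1 - cos(41.0 deg))
= 2.4247e-12 * 0.24529
= 5.9476e-13 m = 0.000595 nm
lambda' = 0.0333 + 0.000595
= 0.033895 nm

0.033895


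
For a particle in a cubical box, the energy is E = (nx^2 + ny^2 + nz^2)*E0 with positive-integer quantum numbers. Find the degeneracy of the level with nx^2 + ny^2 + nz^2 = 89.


Enumerate all (nx, ny, nz) with nx^2 + ny^2 + nz^2 = 89:
(2,2,9)
(2,6,7)
(2,7,6)
(2,9,2)
(3,4,8)
(3,8,4)
(4,3,8)
(4,8,3)
(6,2,7)
(6,7,2)
(7,2,6)
(7,6,2)
(8,3,4)
(8,4,3)
(9,2,2)
Total degeneracy = 15

15


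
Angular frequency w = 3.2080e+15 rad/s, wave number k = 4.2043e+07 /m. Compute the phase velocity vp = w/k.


vp = w / k
= 3.2080e+15 / 4.2043e+07
= 7.6303e+07 m/s

7.6303e+07


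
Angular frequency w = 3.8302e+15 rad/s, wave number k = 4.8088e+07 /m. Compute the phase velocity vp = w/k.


vp = w / k
= 3.8302e+15 / 4.8088e+07
= 7.9650e+07 m/s

7.9650e+07


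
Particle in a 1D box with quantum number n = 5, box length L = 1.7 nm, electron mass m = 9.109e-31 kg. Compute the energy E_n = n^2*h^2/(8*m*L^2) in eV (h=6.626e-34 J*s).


E = n^2 * h^2 / (8 * m * L^2)
= 5^2 * (6.626e-34)^2 / (8 * 9.109e-31 * (1.7e-9)^2)
= 25 * 4.3904e-67 / (8 * 9.109e-31 * 2.8900e-18)
= 5.2118e-19 J
= 3.2533 eV

3.2533


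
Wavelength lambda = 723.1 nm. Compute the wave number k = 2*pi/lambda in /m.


k = 2 * pi / lambda
= 6.2832 / (723.1e-9)
= 6.2832 / 7.2310e-07
= 8.6892e+06 /m

8.6892e+06


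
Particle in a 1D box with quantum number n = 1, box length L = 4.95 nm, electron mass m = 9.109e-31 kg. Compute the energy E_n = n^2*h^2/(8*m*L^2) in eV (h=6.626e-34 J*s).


E = n^2 * h^2 / (8 * m * L^2)
= 1^2 * (6.626e-34)^2 / (8 * 9.109e-31 * (4.95e-9)^2)
= 1 * 4.3904e-67 / (8 * 9.109e-31 * 2.4503e-17)
= 2.4588e-21 J
= 0.0153 eV

0.0153


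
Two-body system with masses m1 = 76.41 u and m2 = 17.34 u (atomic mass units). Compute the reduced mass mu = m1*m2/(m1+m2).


mu = m1 * m2 / (m1 + m2)
= 76.41 * 17.34 / (76.41 + 17.34)
= 1324.9494 / 93.75
= 14.1328 u

14.1328


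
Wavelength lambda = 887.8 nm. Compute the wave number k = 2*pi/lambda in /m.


k = 2 * pi / lambda
= 6.2832 / (887.8e-9)
= 6.2832 / 8.8780e-07
= 7.0773e+06 /m

7.0773e+06


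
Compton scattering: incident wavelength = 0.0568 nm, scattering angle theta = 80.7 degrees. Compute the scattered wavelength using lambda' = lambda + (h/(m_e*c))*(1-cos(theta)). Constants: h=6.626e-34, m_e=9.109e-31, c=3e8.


Compton wavelength: h/(m_e*c) = 2.4247e-12 m
d_lambda = 2.4247e-12 * (1 - cos(80.7 deg))
= 2.4247e-12 * 0.838396
= 2.0329e-12 m = 0.002033 nm
lambda' = 0.0568 + 0.002033
= 0.058833 nm

0.058833


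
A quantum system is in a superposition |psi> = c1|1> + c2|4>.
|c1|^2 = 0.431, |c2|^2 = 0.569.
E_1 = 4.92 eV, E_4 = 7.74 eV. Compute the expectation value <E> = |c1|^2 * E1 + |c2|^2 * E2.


<E> = |c1|^2 * E1 + |c2|^2 * E2
= 0.431 * 4.92 + 0.569 * 7.74
= 2.1205 + 4.4041
= 6.5246 eV

6.5246


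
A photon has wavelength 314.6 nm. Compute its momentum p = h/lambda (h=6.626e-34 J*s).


p = h / lambda
= 6.626e-34 / (314.6e-9)
= 6.626e-34 / 3.1460e-07
= 2.1062e-27 kg*m/s

2.1062e-27


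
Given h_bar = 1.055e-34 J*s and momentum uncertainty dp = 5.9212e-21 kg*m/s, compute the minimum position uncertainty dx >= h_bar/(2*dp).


dx = h_bar / (2 * dp)
= 1.055e-34 / (2 * 5.9212e-21)
= 1.055e-34 / 1.1842e-20
= 8.9087e-15 m

8.9087e-15


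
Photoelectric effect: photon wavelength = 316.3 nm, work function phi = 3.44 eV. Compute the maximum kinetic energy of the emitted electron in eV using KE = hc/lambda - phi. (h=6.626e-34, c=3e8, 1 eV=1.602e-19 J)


E_photon = hc / lambda
= (6.626e-34)(3e8) / (316.3e-9)
= 6.2845e-19 J
= 3.9229 eV
KE = E_photon - phi
= 3.9229 - 3.44
= 0.4829 eV

0.4829


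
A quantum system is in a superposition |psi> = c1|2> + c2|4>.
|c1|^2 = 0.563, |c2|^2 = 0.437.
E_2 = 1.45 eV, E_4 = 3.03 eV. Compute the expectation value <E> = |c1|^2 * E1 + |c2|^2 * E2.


<E> = |c1|^2 * E1 + |c2|^2 * E2
= 0.563 * 1.45 + 0.437 * 3.03
= 0.8163 + 1.3241
= 2.1405 eV

2.1405


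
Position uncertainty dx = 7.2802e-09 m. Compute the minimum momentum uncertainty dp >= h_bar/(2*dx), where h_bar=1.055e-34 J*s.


dp = h_bar / (2 * dx)
= 1.055e-34 / (2 * 7.2802e-09)
= 1.055e-34 / 1.4560e-08
= 7.2457e-27 kg*m/s

7.2457e-27


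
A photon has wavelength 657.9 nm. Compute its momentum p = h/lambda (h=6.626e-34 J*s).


p = h / lambda
= 6.626e-34 / (657.9e-9)
= 6.626e-34 / 6.5790e-07
= 1.0071e-27 kg*m/s

1.0071e-27


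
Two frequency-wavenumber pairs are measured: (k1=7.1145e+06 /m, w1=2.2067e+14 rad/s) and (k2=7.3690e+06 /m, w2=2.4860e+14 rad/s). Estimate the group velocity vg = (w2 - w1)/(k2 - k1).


vg = (w2 - w1) / (k2 - k1)
= (2.4860e+14 - 2.2067e+14) / (7.3690e+06 - 7.1145e+06)
= 2.7930e+13 / 2.5450e+05
= 1.0974e+08 m/s

1.0974e+08


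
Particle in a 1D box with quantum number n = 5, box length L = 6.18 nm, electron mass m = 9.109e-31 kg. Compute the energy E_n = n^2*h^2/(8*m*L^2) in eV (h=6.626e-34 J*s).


E = n^2 * h^2 / (8 * m * L^2)
= 5^2 * (6.626e-34)^2 / (8 * 9.109e-31 * (6.18e-9)^2)
= 25 * 4.3904e-67 / (8 * 9.109e-31 * 3.8192e-17)
= 3.9437e-20 J
= 0.2462 eV

0.2462


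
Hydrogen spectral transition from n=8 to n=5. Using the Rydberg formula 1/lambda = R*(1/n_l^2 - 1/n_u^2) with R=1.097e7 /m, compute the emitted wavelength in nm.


1/lambda = R * (1/n_l^2 - 1/n_u^2)
= 1.097e7 * (1/5^2 - 1/8^2)
= 1.097e7 * (0.04 - 0.015625)
= 1.097e7 * 0.024375
= 2.6739e+05 /m
lambda = 1 / 2.6739e+05 = 3739.8032 nm

3739.8032


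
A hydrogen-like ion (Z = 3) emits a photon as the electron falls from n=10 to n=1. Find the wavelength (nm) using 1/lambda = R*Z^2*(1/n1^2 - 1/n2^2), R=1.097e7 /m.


1/lambda = R * Z^2 * (1/n1^2 - 1/n2^2)
= 1.097e7 * 3^2 * (1/1^2 - 1/10^2)
= 1.097e7 * 9 * (1.0 - 0.01)
= 9.7743e+07 /m
lambda = 1 / 9.7743e+07
= 10.2309 nm

10.2309


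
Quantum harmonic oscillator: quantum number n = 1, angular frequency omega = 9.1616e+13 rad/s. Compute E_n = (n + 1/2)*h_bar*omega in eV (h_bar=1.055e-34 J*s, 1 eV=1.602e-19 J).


E = (n + 1/2) * h_bar * omega
= (1 + 0.5) * 1.055e-34 * 9.1616e+13
= 1.5 * 9.6655e-21
= 1.4498e-20 J
= 0.0905 eV

0.0905


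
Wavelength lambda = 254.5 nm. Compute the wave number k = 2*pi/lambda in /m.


k = 2 * pi / lambda
= 6.2832 / (254.5e-9)
= 6.2832 / 2.5450e-07
= 2.4688e+07 /m

2.4688e+07


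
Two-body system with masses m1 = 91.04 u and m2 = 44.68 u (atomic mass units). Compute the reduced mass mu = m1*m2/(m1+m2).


mu = m1 * m2 / (m1 + m2)
= 91.04 * 44.68 / (91.04 + 44.68)
= 4067.6672 / 135.72
= 29.971 u

29.971


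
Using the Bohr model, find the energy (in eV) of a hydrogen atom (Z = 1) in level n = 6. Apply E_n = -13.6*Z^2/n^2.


E_n = -13.6 * Z^2 / n^2
= -13.6 * 1^2 / 6^2
= -13.6 * 1 / 36
= -0.3778 eV

-0.3778


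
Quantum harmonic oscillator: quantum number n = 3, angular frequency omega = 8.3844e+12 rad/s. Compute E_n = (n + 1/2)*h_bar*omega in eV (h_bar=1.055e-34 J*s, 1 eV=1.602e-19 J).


E = (n + 1/2) * h_bar * omega
= (3 + 0.5) * 1.055e-34 * 8.3844e+12
= 3.5 * 8.8455e-22
= 3.0959e-21 J
= 0.0193 eV

0.0193


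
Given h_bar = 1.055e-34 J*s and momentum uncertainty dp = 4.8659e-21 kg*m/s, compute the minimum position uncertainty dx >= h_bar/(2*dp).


dx = h_bar / (2 * dp)
= 1.055e-34 / (2 * 4.8659e-21)
= 1.055e-34 / 9.7318e-21
= 1.0841e-14 m

1.0841e-14


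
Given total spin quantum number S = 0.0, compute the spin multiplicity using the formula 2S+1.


Spin multiplicity = 2S + 1
= 2 * 0.0 + 1
= 0.0 + 1
= 1

1


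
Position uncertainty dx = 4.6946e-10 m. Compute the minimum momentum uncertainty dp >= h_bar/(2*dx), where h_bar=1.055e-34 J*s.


dp = h_bar / (2 * dx)
= 1.055e-34 / (2 * 4.6946e-10)
= 1.055e-34 / 9.3892e-10
= 1.1236e-25 kg*m/s

1.1236e-25


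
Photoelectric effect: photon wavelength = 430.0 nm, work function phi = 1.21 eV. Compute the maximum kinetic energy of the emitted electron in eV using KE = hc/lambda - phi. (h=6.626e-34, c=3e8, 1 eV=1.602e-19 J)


E_photon = hc / lambda
= (6.626e-34)(3e8) / (430.0e-9)
= 4.6228e-19 J
= 2.8856 eV
KE = E_photon - phi
= 2.8856 - 1.21
= 1.6756 eV

1.6756


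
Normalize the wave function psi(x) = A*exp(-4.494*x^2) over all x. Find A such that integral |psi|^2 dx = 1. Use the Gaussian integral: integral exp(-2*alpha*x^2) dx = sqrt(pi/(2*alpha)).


integral |psi|^2 dx = A^2 * sqrt(pi/(2*alpha)) = 1
A^2 = sqrt(2*alpha/pi)
= sqrt(2 * 4.494 / pi)
= 1.69144
A = sqrt(1.69144)
= 1.3006

1.3006


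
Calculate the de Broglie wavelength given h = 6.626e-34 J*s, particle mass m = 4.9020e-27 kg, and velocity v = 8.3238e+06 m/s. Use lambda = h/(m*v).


lambda = h / (m * v)
= 6.626e-34 / (4.9020e-27 * 8.3238e+06)
= 6.626e-34 / 4.0803e-20
= 1.6239e-14 m

1.6239e-14


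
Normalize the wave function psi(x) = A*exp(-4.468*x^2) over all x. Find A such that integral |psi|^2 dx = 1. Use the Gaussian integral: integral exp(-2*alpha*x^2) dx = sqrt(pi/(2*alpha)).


integral |psi|^2 dx = A^2 * sqrt(pi/(2*alpha)) = 1
A^2 = sqrt(2*alpha/pi)
= sqrt(2 * 4.468 / pi)
= 1.68654
A = sqrt(1.68654)
= 1.2987

1.2987


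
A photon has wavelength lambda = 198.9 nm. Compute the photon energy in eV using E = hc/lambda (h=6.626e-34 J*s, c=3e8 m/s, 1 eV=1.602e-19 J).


E = hc / lambda
= (6.626e-34)(3e8) / (198.9e-9)
= 1.9878e-25 / 1.9890e-07
= 9.9940e-19 J
Converting to eV: 9.9940e-19 / 1.602e-19
= 6.2384 eV

6.2384


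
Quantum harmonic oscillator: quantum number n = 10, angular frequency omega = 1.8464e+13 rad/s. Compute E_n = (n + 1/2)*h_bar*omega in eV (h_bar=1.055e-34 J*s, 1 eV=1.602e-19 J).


E = (n + 1/2) * h_bar * omega
= (10 + 0.5) * 1.055e-34 * 1.8464e+13
= 10.5 * 1.9480e-21
= 2.0453e-20 J
= 0.1277 eV

0.1277


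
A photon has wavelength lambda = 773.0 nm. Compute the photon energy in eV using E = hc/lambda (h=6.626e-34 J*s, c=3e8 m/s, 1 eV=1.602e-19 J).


E = hc / lambda
= (6.626e-34)(3e8) / (773.0e-9)
= 1.9878e-25 / 7.7300e-07
= 2.5715e-19 J
Converting to eV: 2.5715e-19 / 1.602e-19
= 1.6052 eV

1.6052


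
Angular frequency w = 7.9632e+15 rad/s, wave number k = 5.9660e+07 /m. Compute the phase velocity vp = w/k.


vp = w / k
= 7.9632e+15 / 5.9660e+07
= 1.3348e+08 m/s

1.3348e+08


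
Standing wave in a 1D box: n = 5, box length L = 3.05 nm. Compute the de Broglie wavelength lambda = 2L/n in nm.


lambda = 2L / n
= 2 * 3.05 / 5
= 6.1 / 5
= 1.22 nm

1.22


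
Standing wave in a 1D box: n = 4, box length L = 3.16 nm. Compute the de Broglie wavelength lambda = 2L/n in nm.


lambda = 2L / n
= 2 * 3.16 / 4
= 6.32 / 4
= 1.58 nm

1.58


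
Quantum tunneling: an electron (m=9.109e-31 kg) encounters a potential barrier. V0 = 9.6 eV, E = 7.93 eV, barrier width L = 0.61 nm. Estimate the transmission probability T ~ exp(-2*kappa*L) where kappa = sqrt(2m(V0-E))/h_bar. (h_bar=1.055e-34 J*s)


V0 - E = 1.67 eV = 2.6753e-19 J
kappa = sqrt(2 * m * (V0-E)) / h_bar
= sqrt(2 * 9.109e-31 * 2.6753e-19) / 1.055e-34
= 6.6174e+09 /m
2*kappa*L = 2 * 6.6174e+09 * 0.61e-9
= 8.0732
T = exp(-8.0732) = 3.117753e-04

3.117753e-04


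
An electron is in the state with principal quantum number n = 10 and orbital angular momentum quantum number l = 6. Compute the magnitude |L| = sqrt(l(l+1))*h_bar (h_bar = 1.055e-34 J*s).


L = sqrt(l*(l+1)) * h_bar
= sqrt(6 * 7) * 1.055e-34
= sqrt(42) * 1.055e-34
= 6.4807 * 1.055e-34
= 6.8372e-34 J*s

6.8372e-34


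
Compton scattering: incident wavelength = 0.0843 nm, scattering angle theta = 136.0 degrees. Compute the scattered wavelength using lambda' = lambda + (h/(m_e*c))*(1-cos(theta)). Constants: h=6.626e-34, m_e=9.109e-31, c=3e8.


Compton wavelength: h/(m_e*c) = 2.4247e-12 m
d_lambda = 2.4247e-12 * (1 - cos(136.0 deg))
= 2.4247e-12 * 1.71934
= 4.1689e-12 m = 0.004169 nm
lambda' = 0.0843 + 0.004169
= 0.088469 nm

0.088469


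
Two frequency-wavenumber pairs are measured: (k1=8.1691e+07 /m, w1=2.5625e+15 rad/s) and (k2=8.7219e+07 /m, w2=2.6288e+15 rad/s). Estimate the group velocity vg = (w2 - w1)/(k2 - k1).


vg = (w2 - w1) / (k2 - k1)
= (2.6288e+15 - 2.5625e+15) / (8.7219e+07 - 8.1691e+07)
= 6.6300e+13 / 5.5280e+06
= 1.1993e+07 m/s

1.1993e+07


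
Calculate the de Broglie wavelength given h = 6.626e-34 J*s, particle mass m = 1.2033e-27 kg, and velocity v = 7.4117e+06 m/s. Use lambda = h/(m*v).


lambda = h / (m * v)
= 6.626e-34 / (1.2033e-27 * 7.4117e+06)
= 6.626e-34 / 8.9185e-21
= 7.4295e-14 m

7.4295e-14
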